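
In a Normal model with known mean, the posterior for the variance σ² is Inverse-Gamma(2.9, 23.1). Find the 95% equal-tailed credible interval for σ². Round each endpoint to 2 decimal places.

Inverse-Gamma(2.9, 23.1) quantiles: F⁻¹(0.025) and F⁻¹(0.975).
Equivalently, 1/σ² ~ Gamma(2.9, rate = 23.1); invert its 0.975 and 0.025 quantiles.
Posterior mean ≈ 12.16, SD ≈ 12.82; a Normal approximation gives roughly [-12.96, 37.28].
Exact: lower = 3.27; upper = 40.10.

[3.27, 40.10]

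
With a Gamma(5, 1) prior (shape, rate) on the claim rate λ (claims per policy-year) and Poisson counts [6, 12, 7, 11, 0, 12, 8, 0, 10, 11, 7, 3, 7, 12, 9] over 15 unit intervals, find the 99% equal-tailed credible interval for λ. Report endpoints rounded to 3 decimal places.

[5.854, 9.381]

Posterior: Gamma(5+115, 1+15) = Gamma(120, 16) (shape, rate).
Equal-tailed 99% interval: Gamma(120, 16) quantiles at 0.005 and 0.995.
Posterior mean ≈ 7.500, SD ≈ 0.685; a Normal approximation gives roughly [5.736, 9.264].
Exact: lower = 5.854; upper = 9.381.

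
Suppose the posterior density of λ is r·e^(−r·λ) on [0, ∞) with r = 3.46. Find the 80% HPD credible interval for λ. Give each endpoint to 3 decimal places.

The exponential density is strictly decreasing on [0, ∞), so the HPD interval is anchored at 0: [0, q] with P(λ ≤ q) = 0.80.
q = −ln(1 − 0.80) / 3.46 = 1.6094 / 3.46 = 0.465.

[0.000, 0.465]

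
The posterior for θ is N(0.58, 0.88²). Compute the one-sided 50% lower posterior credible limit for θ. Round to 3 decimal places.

Need L with P(θ ≥ L) = 0.50: L = 0.58 − z_{0.5}·0.88.
z = 0.000; L = 0.58 − 0.000 × 0.88 = 0.580.

0.580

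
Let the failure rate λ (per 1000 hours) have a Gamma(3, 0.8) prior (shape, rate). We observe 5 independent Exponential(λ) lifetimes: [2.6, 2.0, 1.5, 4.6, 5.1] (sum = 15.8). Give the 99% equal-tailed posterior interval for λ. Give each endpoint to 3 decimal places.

Posterior: Gamma(3+5, 0.8+15.8) = Gamma(8, 16.6) (shape, rate).
Equal-tailed 99% interval: Gamma(8, 16.6) quantiles at 0.005 and 0.995.
Posterior mean ≈ 0.482, SD ≈ 0.170; a Normal approximation gives roughly [0.043, 0.921].
Exact: lower = 0.155; upper = 1.032.

[0.155, 1.032]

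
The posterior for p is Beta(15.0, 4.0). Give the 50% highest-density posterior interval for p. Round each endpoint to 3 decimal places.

The posterior is unimodal and skewed, so the HPD interval has equal density at both endpoints and is the shortest 50% interval.
Solving f(0.758) = f(0.878) with F(0.878) − F(0.758) = 0.50 gives [0.758, 0.878].
For comparison, the equal-tailed interval is [0.733, 0.857]; the HPD is narrower and shifted toward the mode.

[0.758, 0.878]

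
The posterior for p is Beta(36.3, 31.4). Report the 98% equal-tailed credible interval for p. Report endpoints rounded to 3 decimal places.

Posterior: Beta(36.3, 31.4).
Equal-tailed 98% interval: the 0.01 and 0.99 quantiles of Beta(36.3, 31.4).
Posterior mean ≈ 0.536, SD ≈ 0.060; a Normal approximation gives roughly [0.396, 0.676].
Exact: F⁻¹(0.01) = 0.396; F⁻¹(0.99) = 0.673.

[0.396, 0.673]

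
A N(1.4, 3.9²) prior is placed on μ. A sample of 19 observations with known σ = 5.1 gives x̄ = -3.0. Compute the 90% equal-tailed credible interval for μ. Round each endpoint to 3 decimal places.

Posterior precision = 1/3.9² + 19/5.1² = 0.0657 + 0.7305 = 0.7962, so posterior SD = 1.1207.
Posterior mean = (1.4/3.9² + 19·-3.0/5.1²) / 0.7962 = -2.6367.
Interval: -2.6367 ± 1.645 × 1.1207 → [-4.480, -0.793].

[-4.480, -0.793]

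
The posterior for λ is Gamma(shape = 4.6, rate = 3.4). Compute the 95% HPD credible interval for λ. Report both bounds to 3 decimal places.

[0.294, 2.601]

The posterior is unimodal and skewed, so the HPD interval has equal density at both endpoints and is the shortest 95% interval.
Solving f(0.294) = f(2.601) with F(2.601) − F(0.294) = 0.95 gives [0.294, 2.601].
For comparison, the equal-tailed interval is [0.413, 2.841]; the HPD is narrower and shifted toward the mode.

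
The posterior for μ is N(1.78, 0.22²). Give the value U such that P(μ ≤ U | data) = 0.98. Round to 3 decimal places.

Need U with P(μ ≤ U) = 0.98: U = 1.78 + z_{0.02}·0.22.
z = 2.054; U = 1.78 + 2.054 × 0.22 = 2.232.

2.232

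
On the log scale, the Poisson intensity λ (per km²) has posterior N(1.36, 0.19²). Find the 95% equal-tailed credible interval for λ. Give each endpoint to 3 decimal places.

On the log scale the 95% interval is 1.36 ± 1.960 × 0.19 = [0.9876, 1.7324].
Exponentiate: [e^0.9876, e^1.7324] = [2.685, 5.654].

[2.685, 5.654]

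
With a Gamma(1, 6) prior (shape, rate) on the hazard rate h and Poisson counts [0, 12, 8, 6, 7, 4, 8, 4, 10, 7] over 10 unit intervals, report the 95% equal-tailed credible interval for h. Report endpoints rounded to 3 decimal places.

[3.245, 5.248]

Posterior: Gamma(1+66, 6+10) = Gamma(67, 16) (shape, rate).
Equal-tailed 95% interval: Gamma(67, 16) quantiles at 0.025 and 0.975.
Posterior mean ≈ 4.188, SD ≈ 0.512; a Normal approximation gives roughly [3.185, 5.190].
Exact: lower = 3.245; upper = 5.248.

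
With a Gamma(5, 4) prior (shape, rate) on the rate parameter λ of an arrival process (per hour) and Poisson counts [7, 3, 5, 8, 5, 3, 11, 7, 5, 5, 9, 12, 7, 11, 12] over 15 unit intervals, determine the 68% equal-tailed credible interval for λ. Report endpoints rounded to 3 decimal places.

Posterior: Gamma(5+110, 4+15) = Gamma(115, 19) (shape, rate).
Equal-tailed 68% interval: Gamma(115, 19) quantiles at 0.16 and 0.84.
Posterior mean ≈ 6.053, SD ≈ 0.564; a Normal approximation gives roughly [5.491, 6.614].
Exact: lower = 5.492; upper = 6.613.

[5.492, 6.613]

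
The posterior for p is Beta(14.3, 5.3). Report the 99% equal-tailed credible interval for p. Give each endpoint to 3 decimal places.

Posterior: Beta(14.3, 5.3).
Equal-tailed 99% interval: the 0.005 and 0.995 quantiles of Beta(14.3, 5.3).
Posterior mean ≈ 0.730, SD ≈ 0.098; a Normal approximation gives roughly [0.478, 0.982].
Exact: F⁻¹(0.005) = 0.447; F⁻¹(0.995) = 0.929.

[0.447, 0.929]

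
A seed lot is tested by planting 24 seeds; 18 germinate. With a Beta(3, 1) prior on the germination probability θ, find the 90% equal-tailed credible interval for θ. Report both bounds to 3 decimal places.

[0.608, 0.871]

Posterior: Beta(3+18, 1+6) = Beta(21, 7).
Equal-tailed 90% interval: the 0.05 and 0.95 quantiles of Beta(21, 7).
Posterior mean ≈ 0.750, SD ≈ 0.080; a Normal approximation gives roughly [0.618, 0.882].
Exact: F⁻¹(0.05) = 0.608; F⁻¹(0.95) = 0.871.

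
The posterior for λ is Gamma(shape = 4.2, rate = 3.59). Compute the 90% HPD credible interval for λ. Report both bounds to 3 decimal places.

[0.292, 2.014]

The posterior is unimodal and skewed, so the HPD interval has equal density at both endpoints and is the shortest 90% interval.
Solving f(0.292) = f(2.014) with F(2.014) − F(0.292) = 0.90 gives [0.292, 2.014].
For comparison, the equal-tailed interval is [0.413, 2.239]; the HPD is narrower and shifted toward the mode.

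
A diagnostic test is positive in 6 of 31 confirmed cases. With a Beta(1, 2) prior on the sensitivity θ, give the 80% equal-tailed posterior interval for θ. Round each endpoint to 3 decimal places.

[0.122, 0.297]

Posterior: Beta(1+6, 2+25) = Beta(7, 27).
Equal-tailed 80% interval: the 0.1 and 0.9 quantiles of Beta(7, 27).
Posterior mean ≈ 0.206, SD ≈ 0.068; a Normal approximation gives roughly [0.118, 0.293].
Exact: F⁻¹(0.1) = 0.122; F⁻¹(0.9) = 0.297.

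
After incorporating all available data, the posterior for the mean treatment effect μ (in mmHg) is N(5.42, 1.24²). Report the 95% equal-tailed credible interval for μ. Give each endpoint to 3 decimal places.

The posterior is symmetric, so the 95% equal-tailed interval is μ = 5.42 ± z·1.24 with z = 1.960.
Half-width: 1.960 × 1.24 = 2.430.
5.42 − 2.430 = 2.990; 5.42 + 2.430 = 7.850.

[2.990, 7.850]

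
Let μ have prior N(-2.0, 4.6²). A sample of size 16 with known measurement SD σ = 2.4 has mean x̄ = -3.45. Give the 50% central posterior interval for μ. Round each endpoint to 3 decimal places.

Posterior precision = 1/4.6² + 16/2.4² = 0.0473 + 2.7778 = 2.8250, so posterior SD = 0.5950.
Posterior mean = (-2.0/4.6² + 16·-3.45/2.4²) / 2.8250 = -3.4257.
Interval: -3.4257 ± 0.674 × 0.5950 → [-3.827, -3.024].

[-3.827, -3.024]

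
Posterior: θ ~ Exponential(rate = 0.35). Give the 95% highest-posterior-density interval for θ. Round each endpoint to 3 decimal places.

[0.000, 8.559]

The exponential density is strictly decreasing on [0, ∞), so the HPD interval is anchored at 0: [0, q] with P(θ ≤ q) = 0.95.
q = −ln(1 − 0.95) / 0.35 = 2.9957 / 0.35 = 8.559.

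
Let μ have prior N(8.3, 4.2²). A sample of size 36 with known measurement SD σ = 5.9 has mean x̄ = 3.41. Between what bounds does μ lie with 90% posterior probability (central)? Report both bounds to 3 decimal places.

Posterior precision = 1/4.2² + 36/5.9² = 0.0567 + 1.0342 = 1.0909, so posterior SD = 0.9574.
Posterior mean = (8.3/4.2² + 36·3.41/5.9²) / 1.0909 = 3.6641.
Interval: 3.6641 ± 1.645 × 0.9574 → [2.089, 5.239].

[2.089, 5.239]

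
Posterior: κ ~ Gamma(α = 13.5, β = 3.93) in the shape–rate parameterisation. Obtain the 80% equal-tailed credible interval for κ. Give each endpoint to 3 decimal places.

Posterior: Gamma(shape 13.5, rate 3.93).
Equal-tailed 80% interval: Gamma(13.5, 3.93) quantiles at 0.1 and 0.9.
Posterior mean ≈ 3.435, SD ≈ 0.935; a Normal approximation gives roughly [2.237, 4.633].
Exact: lower = 2.305; upper = 4.674.

[2.305, 4.674]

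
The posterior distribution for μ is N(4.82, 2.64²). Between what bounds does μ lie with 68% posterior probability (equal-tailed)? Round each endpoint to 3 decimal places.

The posterior is symmetric, so the 68% equal-tailed interval is μ = 4.82 ± z·2.64 with z = 0.994.
Half-width: 0.994 × 2.64 = 2.625.
4.82 − 2.625 = 2.195; 4.82 + 2.625 = 7.445.

[2.195, 7.445]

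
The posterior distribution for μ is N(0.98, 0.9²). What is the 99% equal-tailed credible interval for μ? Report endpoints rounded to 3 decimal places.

The posterior is symmetric, so the 99% equal-tailed interval is μ = 0.98 ± z·0.9 with z = 2.576.
Half-width: 2.576 × 0.9 = 2.318.
0.98 − 2.318 = -1.338; 0.98 + 2.318 = 3.298.

[-1.338, 3.298]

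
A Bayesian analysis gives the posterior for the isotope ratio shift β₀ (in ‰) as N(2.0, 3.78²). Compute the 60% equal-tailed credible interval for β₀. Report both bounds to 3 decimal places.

[-1.181, 5.181]

The posterior is symmetric, so the 60% equal-tailed interval is β₀ = 2.0 ± z·3.78 with z = 0.842.
Half-width: 0.842 × 3.78 = 3.181.
2.0 − 3.181 = -1.181; 2.0 + 3.181 = 5.181.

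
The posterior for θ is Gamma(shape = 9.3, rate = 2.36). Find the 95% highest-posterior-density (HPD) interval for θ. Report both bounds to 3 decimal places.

The posterior is unimodal and skewed, so the HPD interval has equal density at both endpoints and is the shortest 95% interval.
Solving f(1.619) = f(6.516) with F(6.516) − F(1.619) = 0.95 gives [1.619, 6.516].
For comparison, the equal-tailed interval is [1.829, 6.848]; the HPD is narrower and shifted toward the mode.

[1.619, 6.516]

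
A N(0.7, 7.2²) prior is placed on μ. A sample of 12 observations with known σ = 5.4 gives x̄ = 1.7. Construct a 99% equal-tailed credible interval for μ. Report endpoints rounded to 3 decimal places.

Posterior precision = 1/7.2² + 12/5.4² = 0.0193 + 0.4115 = 0.4308, so posterior SD = 1.5235.
Posterior mean = (0.7/7.2² + 12·1.7/5.4²) / 0.4308 = 1.6552.
Interval: 1.6552 ± 2.576 × 1.5235 → [-2.269, 5.580].

[-2.269, 5.580]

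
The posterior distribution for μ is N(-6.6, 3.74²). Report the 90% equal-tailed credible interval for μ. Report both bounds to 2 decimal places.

The posterior is symmetric, so the 90% equal-tailed interval is μ = -6.6 ± z·3.74 with z = 1.645.
Half-width: 1.645 × 3.74 = 6.15.
-6.6 − 6.15 = -12.75; -6.6 + 6.15 = -0.45.

[-12.75, -0.45]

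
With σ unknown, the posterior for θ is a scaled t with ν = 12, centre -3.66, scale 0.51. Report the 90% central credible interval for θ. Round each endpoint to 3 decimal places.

[-4.569, -2.751]

The t_12 distribution is symmetric; the 90% interval is -3.66 ± t·0.51 with t_{0.95,12} = 1.782.
Half-width: 1.782 × 0.51 = 0.909.
-3.66 − 0.909 = -4.569; -3.66 + 0.909 = -2.751.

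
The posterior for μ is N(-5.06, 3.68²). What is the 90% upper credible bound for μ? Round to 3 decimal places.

Need U with P(μ ≤ U) = 0.90: U = -5.06 + z_{0.1}·3.68.
z = 1.282; U = -5.06 + 1.282 × 3.68 = -0.344.

-0.344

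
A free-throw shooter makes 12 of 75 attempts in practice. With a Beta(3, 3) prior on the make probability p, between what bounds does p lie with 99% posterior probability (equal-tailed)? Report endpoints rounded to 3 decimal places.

Posterior: Beta(3+12, 3+63) = Beta(15, 66).
Equal-tailed 99% interval: the 0.005 and 0.995 quantiles of Beta(15, 66).
Posterior mean ≈ 0.185, SD ≈ 0.043; a Normal approximation gives roughly [0.075, 0.296].
Exact: F⁻¹(0.005) = 0.090; F⁻¹(0.995) = 0.309.

[0.090, 0.309]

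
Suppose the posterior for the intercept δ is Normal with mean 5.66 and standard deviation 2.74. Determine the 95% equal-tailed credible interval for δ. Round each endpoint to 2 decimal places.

[0.29, 11.03]

The posterior is symmetric, so the 95% equal-tailed interval is δ = 5.66 ± z·2.74 with z = 1.960.
Half-width: 1.960 × 2.74 = 5.37.
5.66 − 5.37 = 0.29; 5.66 + 5.37 = 11.03.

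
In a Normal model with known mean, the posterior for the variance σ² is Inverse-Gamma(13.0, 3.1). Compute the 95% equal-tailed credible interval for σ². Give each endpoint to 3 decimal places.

Inverse-Gamma(13.0, 3.1) quantiles: F⁻¹(0.025) and F⁻¹(0.975).
Equivalently, 1/σ² ~ Gamma(13.0, rate = 3.1); invert its 0.975 and 0.025 quantiles.
Posterior mean ≈ 0.258, SD ≈ 0.078; a Normal approximation gives roughly [0.106, 0.411].
Exact: lower = 0.148; upper = 0.448.

[0.148, 0.448]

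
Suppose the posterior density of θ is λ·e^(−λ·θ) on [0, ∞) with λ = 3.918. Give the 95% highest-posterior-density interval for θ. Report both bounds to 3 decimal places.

The exponential density is strictly decreasing on [0, ∞), so the HPD interval is anchored at 0: [0, q] with P(θ ≤ q) = 0.95.
q = −ln(1 − 0.95) / 3.918 = 2.9957 / 3.918 = 0.765.

[0.000, 0.765]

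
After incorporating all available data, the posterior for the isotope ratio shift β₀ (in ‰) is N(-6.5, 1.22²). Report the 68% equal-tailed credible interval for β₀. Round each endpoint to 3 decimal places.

[-7.713, -5.287]

The posterior is symmetric, so the 68% equal-tailed interval is β₀ = -6.5 ± z·1.22 with z = 0.994.
Half-width: 0.994 × 1.22 = 1.213.
-6.5 − 1.213 = -7.713; -6.5 + 1.213 = -5.287.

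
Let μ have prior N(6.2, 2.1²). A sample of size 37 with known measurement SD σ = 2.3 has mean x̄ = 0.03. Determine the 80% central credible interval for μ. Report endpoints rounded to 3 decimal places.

Posterior precision = 1/2.1² + 37/2.3² = 0.2268 + 6.9943 = 7.2211, so posterior SD = 0.3721.
Posterior mean = (6.2/2.1² + 37·0.03/2.3²) / 7.2211 = 0.2238.
Interval: 0.2238 ± 1.282 × 0.3721 → [-0.253, 0.701].

[-0.253, 0.701]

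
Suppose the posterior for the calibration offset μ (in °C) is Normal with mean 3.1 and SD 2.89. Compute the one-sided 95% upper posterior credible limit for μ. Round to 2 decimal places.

Need U with P(μ ≤ U) = 0.95: U = 3.1 + z_{0.05}·2.89.
z = 1.645; U = 3.1 + 1.645 × 2.89 = 7.85.

7.85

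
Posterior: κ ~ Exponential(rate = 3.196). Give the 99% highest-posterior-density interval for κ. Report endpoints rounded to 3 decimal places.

[0.000, 1.441]

The exponential density is strictly decreasing on [0, ∞), so the HPD interval is anchored at 0: [0, q] with P(κ ≤ q) = 0.99.
q = −ln(1 − 0.99) / 3.196 = 4.6052 / 3.196 = 1.441.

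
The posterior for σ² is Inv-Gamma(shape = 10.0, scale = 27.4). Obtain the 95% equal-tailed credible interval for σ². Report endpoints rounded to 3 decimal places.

Inverse-Gamma(10.0, 27.4) quantiles: F⁻¹(0.025) and F⁻¹(0.975).
Equivalently, 1/σ² ~ Gamma(10.0, rate = 27.4); invert its 0.975 and 0.025 quantiles.
Posterior mean ≈ 3.044, SD ≈ 1.076; a Normal approximation gives roughly [0.935, 5.154].
Exact: lower = 1.604; upper = 5.714.

[1.604, 5.714]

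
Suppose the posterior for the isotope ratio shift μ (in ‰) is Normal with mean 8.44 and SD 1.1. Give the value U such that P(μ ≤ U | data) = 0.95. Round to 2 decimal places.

10.25

Need U with P(μ ≤ U) = 0.95: U = 8.44 + z_{0.05}·1.1.
z = 1.645; U = 8.44 + 1.645 × 1.1 = 10.25.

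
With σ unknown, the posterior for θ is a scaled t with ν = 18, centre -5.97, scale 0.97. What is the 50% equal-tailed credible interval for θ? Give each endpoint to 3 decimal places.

[-6.638, -5.302]

The t_18 distribution is symmetric; the 50% interval is -5.97 ± t·0.97 with t_{0.75,18} = 0.688.
Half-width: 0.688 × 0.97 = 0.668.
-5.97 − 0.668 = -6.638; -5.97 + 0.668 = -5.302.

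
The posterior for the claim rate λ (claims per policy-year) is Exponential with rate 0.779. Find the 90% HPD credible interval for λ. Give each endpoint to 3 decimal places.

The exponential density is strictly decreasing on [0, ∞), so the HPD interval is anchored at 0: [0, q] with P(λ ≤ q) = 0.90.
q = −ln(1 − 0.90) / 0.779 = 2.3026 / 0.779 = 2.956.

[0.000, 2.956]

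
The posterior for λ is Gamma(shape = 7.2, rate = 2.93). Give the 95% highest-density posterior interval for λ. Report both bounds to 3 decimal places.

The posterior is unimodal and skewed, so the HPD interval has equal density at both endpoints and is the shortest 95% interval.
Solving f(0.844) = f(4.279) with F(4.279) − F(0.844) = 0.95 gives [0.844, 4.279].
For comparison, the equal-tailed interval is [1.004, 4.551]; the HPD is narrower and shifted toward the mode.

[0.844, 4.279]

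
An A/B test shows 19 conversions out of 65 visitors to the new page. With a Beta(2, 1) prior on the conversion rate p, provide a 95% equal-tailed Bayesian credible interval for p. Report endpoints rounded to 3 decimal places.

[0.206, 0.423]

Posterior: Beta(2+19, 1+46) = Beta(21, 47).
Equal-tailed 95% interval: the 0.025 and 0.975 quantiles of Beta(21, 47).
Posterior mean ≈ 0.309, SD ≈ 0.056; a Normal approximation gives roughly [0.200, 0.418].
Exact: F⁻¹(0.025) = 0.206; F⁻¹(0.975) = 0.423.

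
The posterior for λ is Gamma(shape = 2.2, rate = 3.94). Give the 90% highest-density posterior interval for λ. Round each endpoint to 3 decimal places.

[0.035, 1.078]

The posterior is unimodal and skewed, so the HPD interval has equal density at both endpoints and is the shortest 90% interval.
Solving f(0.035) = f(1.078) with F(1.078) − F(0.035) = 0.90 gives [0.035, 1.078].
For comparison, the equal-tailed interval is [0.111, 1.285]; the HPD is narrower and shifted toward the mode.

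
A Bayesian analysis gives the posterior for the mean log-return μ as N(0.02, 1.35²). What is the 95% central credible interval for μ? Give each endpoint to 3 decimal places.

The posterior is symmetric, so the 95% equal-tailed interval is μ = 0.02 ± z·1.35 with z = 1.960.
Half-width: 1.960 × 1.35 = 2.646.
0.02 − 2.646 = -2.626; 0.02 + 2.646 = 2.666.

[-2.626, 2.666]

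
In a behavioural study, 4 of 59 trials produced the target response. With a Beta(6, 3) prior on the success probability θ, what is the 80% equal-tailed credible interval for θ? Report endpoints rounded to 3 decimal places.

Posterior: Beta(6+4, 3+55) = Beta(10, 58).
Equal-tailed 80% interval: the 0.1 and 0.9 quantiles of Beta(10, 58).
Posterior mean ≈ 0.147, SD ≈ 0.043; a Normal approximation gives roughly [0.092, 0.202].
Exact: F⁻¹(0.1) = 0.095; F⁻¹(0.9) = 0.204.

[0.095, 0.204]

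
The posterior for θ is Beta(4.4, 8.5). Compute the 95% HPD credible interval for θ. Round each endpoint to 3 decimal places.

The posterior is unimodal and skewed, so the HPD interval has equal density at both endpoints and is the shortest 95% interval.
Solving f(0.106) = f(0.589) with F(0.589) − F(0.106) = 0.95 gives [0.106, 0.589].
For comparison, the equal-tailed interval is [0.120, 0.608]; the HPD is narrower and shifted toward the mode.

[0.106, 0.589]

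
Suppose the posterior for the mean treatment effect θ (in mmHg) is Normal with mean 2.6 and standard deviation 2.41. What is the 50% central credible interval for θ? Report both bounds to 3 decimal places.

The posterior is symmetric, so the 50% equal-tailed interval is θ = 2.6 ± z·2.41 with z = 0.674.
Half-width: 0.674 × 2.41 = 1.626.
2.6 − 1.626 = 0.974; 2.6 + 1.626 = 4.226.

[0.974, 4.226]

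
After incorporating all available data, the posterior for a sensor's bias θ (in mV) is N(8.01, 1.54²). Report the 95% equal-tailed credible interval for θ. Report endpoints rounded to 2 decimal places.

The posterior is symmetric, so the 95% equal-tailed interval is θ = 8.01 ± z·1.54 with z = 1.960.
Half-width: 1.960 × 1.54 = 3.02.
8.01 − 3.02 = 4.99; 8.01 + 3.02 = 11.03.

[4.99, 11.03]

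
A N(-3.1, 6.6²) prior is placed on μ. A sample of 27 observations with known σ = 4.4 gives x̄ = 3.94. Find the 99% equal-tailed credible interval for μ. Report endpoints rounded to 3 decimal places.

Posterior precision = 1/6.6² + 27/4.4² = 0.0230 + 1.3946 = 1.4176, so posterior SD = 0.8399.
Posterior mean = (-3.1/6.6² + 27·3.94/4.4²) / 1.4176 = 3.8260.
Interval: 3.8260 ± 2.576 × 0.8399 → [1.663, 5.989].

[1.663, 5.989]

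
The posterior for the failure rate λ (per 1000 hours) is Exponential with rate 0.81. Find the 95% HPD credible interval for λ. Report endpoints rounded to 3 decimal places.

[0.000, 3.698]

The exponential density is strictly decreasing on [0, ∞), so the HPD interval is anchored at 0: [0, q] with P(λ ≤ q) = 0.95.
q = −ln(1 − 0.95) / 0.81 = 2.9957 / 0.81 = 3.698.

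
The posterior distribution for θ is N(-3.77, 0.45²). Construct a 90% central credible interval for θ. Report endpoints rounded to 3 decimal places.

[-4.510, -3.030]

The posterior is symmetric, so the 90% equal-tailed interval is θ = -3.77 ± z·0.45 with z = 1.645.
Half-width: 1.645 × 0.45 = 0.740.
-3.77 − 0.740 = -4.510; -3.77 + 0.740 = -3.030.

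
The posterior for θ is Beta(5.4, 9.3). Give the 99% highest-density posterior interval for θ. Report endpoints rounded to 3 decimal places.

[0.095, 0.681]

The posterior is unimodal and skewed, so the HPD interval has equal density at both endpoints and is the shortest 99% interval.
Solving f(0.095) = f(0.681) with F(0.681) − F(0.095) = 0.99 gives [0.095, 0.681].
For comparison, the equal-tailed interval is [0.105, 0.693]; the HPD is narrower and shifted toward the mode.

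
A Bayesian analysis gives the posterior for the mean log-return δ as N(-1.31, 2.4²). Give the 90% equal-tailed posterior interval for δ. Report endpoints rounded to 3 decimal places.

[-5.258, 2.638]

The posterior is symmetric, so the 90% equal-tailed interval is δ = -1.31 ± z·2.4 with z = 1.645.
Half-width: 1.645 × 2.4 = 3.948.
-1.31 − 3.948 = -5.258; -1.31 + 3.948 = 2.638.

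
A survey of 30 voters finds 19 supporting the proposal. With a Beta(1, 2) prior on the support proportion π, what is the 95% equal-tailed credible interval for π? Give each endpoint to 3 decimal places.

Posterior: Beta(1+19, 2+11) = Beta(20, 13).
Equal-tailed 95% interval: the 0.025 and 0.975 quantiles of Beta(20, 13).
Posterior mean ≈ 0.606, SD ≈ 0.084; a Normal approximation gives roughly [0.442, 0.770].
Exact: F⁻¹(0.025) = 0.437; F⁻¹(0.975) = 0.763.

[0.437, 0.763]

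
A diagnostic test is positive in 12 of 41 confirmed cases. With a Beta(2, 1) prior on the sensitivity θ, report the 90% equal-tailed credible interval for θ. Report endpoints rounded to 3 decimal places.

[0.209, 0.437]

Posterior: Beta(2+12, 1+29) = Beta(14, 30).
Equal-tailed 90% interval: the 0.05 and 0.95 quantiles of Beta(14, 30).
Posterior mean ≈ 0.318, SD ≈ 0.069; a Normal approximation gives roughly [0.204, 0.432].
Exact: F⁻¹(0.05) = 0.209; F⁻¹(0.95) = 0.437.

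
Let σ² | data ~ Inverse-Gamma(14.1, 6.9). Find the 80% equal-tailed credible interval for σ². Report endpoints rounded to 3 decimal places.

Inverse-Gamma(14.1, 6.9) quantiles: F⁻¹(0.1) and F⁻¹(0.9).
Equivalently, 1/σ² ~ Gamma(14.1, rate = 6.9); invert its 0.9 and 0.1 quantiles.
Posterior mean ≈ 0.527, SD ≈ 0.151; a Normal approximation gives roughly [0.333, 0.721].
Exact: lower = 0.362; upper = 0.722.

[0.362, 0.722]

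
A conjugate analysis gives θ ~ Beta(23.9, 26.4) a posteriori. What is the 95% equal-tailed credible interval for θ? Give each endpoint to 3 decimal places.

[0.340, 0.612]

Posterior: Beta(23.9, 26.4).
Equal-tailed 95% interval: the 0.025 and 0.975 quantiles of Beta(23.9, 26.4).
Posterior mean ≈ 0.475, SD ≈ 0.070; a Normal approximation gives roughly [0.338, 0.612].
Exact: F⁻¹(0.025) = 0.340; F⁻¹(0.975) = 0.612.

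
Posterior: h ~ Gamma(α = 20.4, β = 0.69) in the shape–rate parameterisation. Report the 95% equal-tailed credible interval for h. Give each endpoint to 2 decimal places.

Posterior: Gamma(shape 20.4, rate 0.69).
Equal-tailed 95% interval: Gamma(20.4, 0.69) quantiles at 0.025 and 0.975.
Posterior mean ≈ 29.57, SD ≈ 6.55; a Normal approximation gives roughly [16.74, 42.39].
Exact: lower = 18.16; upper = 43.71.

[18.16, 43.71]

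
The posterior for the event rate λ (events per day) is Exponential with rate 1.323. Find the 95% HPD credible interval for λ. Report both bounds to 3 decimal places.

The exponential density is strictly decreasing on [0, ∞), so the HPD interval is anchored at 0: [0, q] with P(λ ≤ q) = 0.95.
q = −ln(1 − 0.95) / 1.323 = 2.9957 / 1.323 = 2.264.

[0.000, 2.264]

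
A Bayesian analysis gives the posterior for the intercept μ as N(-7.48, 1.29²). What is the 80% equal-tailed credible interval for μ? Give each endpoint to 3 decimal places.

[-9.133, -5.827]

The posterior is symmetric, so the 80% equal-tailed interval is μ = -7.48 ± z·1.29 with z = 1.282.
Half-width: 1.282 × 1.29 = 1.653.
-7.48 − 1.653 = -9.133; -7.48 + 1.653 = -5.827.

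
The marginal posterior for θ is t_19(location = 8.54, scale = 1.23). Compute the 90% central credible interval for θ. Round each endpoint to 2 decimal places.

[6.41, 10.67]

The t_19 distribution is symmetric; the 90% interval is 8.54 ± t·1.23 with t_{0.95,19} = 1.729.
Half-width: 1.729 × 1.23 = 2.13.
8.54 − 2.13 = 6.41; 8.54 + 2.13 = 10.67.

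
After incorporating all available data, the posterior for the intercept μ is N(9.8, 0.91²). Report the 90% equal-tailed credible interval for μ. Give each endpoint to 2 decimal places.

[8.30, 11.30]

The posterior is symmetric, so the 90% equal-tailed interval is μ = 9.8 ± z·0.91 with z = 1.645.
Half-width: 1.645 × 0.91 = 1.50.
9.8 − 1.50 = 8.30; 9.8 + 1.50 = 11.30.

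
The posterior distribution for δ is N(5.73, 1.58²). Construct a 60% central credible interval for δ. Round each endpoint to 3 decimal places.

The posterior is symmetric, so the 60% equal-tailed interval is δ = 5.73 ± z·1.58 with z = 0.842.
Half-width: 0.842 × 1.58 = 1.330.
5.73 − 1.330 = 4.400; 5.73 + 1.330 = 7.060.

[4.400, 7.060]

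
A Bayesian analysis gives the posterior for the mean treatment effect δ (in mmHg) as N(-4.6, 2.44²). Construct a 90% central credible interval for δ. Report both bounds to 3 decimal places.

[-8.613, -0.587]

The posterior is symmetric, so the 90% equal-tailed interval is δ = -4.6 ± z·2.44 with z = 1.645.
Half-width: 1.645 × 2.44 = 4.013.
-4.6 − 4.013 = -8.613; -4.6 + 4.013 = -0.587.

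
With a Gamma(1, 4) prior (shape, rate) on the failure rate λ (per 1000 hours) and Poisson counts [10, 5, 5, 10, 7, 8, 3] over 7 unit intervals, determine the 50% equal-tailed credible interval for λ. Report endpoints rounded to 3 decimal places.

Posterior: Gamma(1+48, 4+7) = Gamma(49, 11) (shape, rate).
Equal-tailed 50% interval: Gamma(49, 11) quantiles at 0.25 and 0.75.
Posterior mean ≈ 4.455, SD ≈ 0.636; a Normal approximation gives roughly [4.025, 4.884].
Exact: lower = 4.010; upper = 4.866.

[4.010, 4.866]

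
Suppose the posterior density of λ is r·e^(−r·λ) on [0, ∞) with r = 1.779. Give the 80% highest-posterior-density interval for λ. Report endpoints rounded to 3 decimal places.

[0.000, 0.905]

The exponential density is strictly decreasing on [0, ∞), so the HPD interval is anchored at 0: [0, q] with P(λ ≤ q) = 0.80.
q = −ln(1 − 0.80) / 1.779 = 1.6094 / 1.779 = 0.905.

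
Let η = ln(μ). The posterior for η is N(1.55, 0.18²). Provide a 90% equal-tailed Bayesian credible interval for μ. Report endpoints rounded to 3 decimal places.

[3.504, 6.335]

On the log scale the 90% interval is 1.55 ± 1.645 × 0.18 = [1.2539, 1.8461].
Exponentiate: [e^1.2539, e^1.8461] = [3.504, 6.335].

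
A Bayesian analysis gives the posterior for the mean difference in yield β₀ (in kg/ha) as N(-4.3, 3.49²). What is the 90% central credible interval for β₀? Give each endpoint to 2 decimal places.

The posterior is symmetric, so the 90% equal-tailed interval is β₀ = -4.3 ± z·3.49 with z = 1.645.
Half-width: 1.645 × 3.49 = 5.74.
-4.3 − 5.74 = -10.04; -4.3 + 5.74 = 1.44.

[-10.04, 1.44]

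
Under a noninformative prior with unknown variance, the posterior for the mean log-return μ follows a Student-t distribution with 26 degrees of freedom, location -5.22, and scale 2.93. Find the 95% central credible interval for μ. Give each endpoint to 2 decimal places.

[-11.24, 0.80]

The t_26 distribution is symmetric; the 95% interval is -5.22 ± t·2.93 with t_{0.975,26} = 2.056.
Half-width: 2.056 × 2.93 = 6.02.
-5.22 − 6.02 = -11.24; -5.22 + 6.02 = 0.80.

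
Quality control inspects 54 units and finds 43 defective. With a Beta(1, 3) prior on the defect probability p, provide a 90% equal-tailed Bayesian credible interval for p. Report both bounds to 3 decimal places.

[0.662, 0.845]

Posterior: Beta(1+43, 3+11) = Beta(44, 14).
Equal-tailed 90% interval: the 0.05 and 0.95 quantiles of Beta(44, 14).
Posterior mean ≈ 0.759, SD ≈ 0.056; a Normal approximation gives roughly [0.667, 0.850].
Exact: F⁻¹(0.05) = 0.662; F⁻¹(0.95) = 0.845.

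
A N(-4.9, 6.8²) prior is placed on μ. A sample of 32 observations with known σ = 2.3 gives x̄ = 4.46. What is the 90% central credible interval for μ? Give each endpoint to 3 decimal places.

Posterior precision = 1/6.8² + 32/2.3² = 0.0216 + 6.0491 = 6.0708, so posterior SD = 0.4059.
Posterior mean = (-4.9/6.8² + 32·4.46/2.3²) / 6.0708 = 4.4267.
Interval: 4.4267 ± 1.645 × 0.4059 → [3.759, 5.094].

[3.759, 5.094]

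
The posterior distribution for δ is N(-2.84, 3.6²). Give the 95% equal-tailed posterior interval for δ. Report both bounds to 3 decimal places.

The posterior is symmetric, so the 95% equal-tailed interval is δ = -2.84 ± z·3.6 with z = 1.960.
Half-width: 1.960 × 3.6 = 7.056.
-2.84 − 7.056 = -9.896; -2.84 + 7.056 = 4.216.

[-9.896, 4.216]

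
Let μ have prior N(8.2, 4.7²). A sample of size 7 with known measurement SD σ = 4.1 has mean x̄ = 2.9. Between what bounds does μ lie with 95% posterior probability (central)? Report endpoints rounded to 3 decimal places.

[0.535, 6.304]

Posterior precision = 1/4.7² + 7/4.1² = 0.0453 + 0.4164 = 0.4617, so posterior SD = 1.4717.
Posterior mean = (8.2/4.7² + 7·2.9/4.1²) / 0.4617 = 3.4197.
Interval: 3.4197 ± 1.960 × 1.4717 → [0.535, 6.304].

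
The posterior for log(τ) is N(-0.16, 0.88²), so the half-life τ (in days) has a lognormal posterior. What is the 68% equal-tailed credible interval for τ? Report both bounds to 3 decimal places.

On the log scale the 68% interval is -0.16 ± 0.994 × 0.88 = [-1.0351, 0.7151].
Exponentiate: [e^-1.0351, e^0.7151] = [0.355, 2.044].

[0.355, 2.044]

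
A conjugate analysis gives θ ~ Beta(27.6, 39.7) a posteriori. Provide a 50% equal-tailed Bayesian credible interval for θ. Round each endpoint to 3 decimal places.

[0.369, 0.450]

Posterior: Beta(27.6, 39.7).
Equal-tailed 50% interval: the 0.25 and 0.75 quantiles of Beta(27.6, 39.7).
Posterior mean ≈ 0.410, SD ≈ 0.060; a Normal approximation gives roughly [0.370, 0.450].
Exact: F⁻¹(0.25) = 0.369; F⁻¹(0.75) = 0.450.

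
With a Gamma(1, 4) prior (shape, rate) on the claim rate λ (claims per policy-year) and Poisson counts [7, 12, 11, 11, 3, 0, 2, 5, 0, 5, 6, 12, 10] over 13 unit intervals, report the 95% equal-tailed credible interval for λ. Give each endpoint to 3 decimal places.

[3.994, 6.118]

Posterior: Gamma(1+84, 4+13) = Gamma(85, 17) (shape, rate).
Equal-tailed 95% interval: Gamma(85, 17) quantiles at 0.025 and 0.975.
Posterior mean ≈ 5.000, SD ≈ 0.542; a Normal approximation gives roughly [3.937, 6.063].
Exact: lower = 3.994; upper = 6.118.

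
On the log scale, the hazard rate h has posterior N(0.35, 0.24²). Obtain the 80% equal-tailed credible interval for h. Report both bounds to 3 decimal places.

On the log scale the 80% interval is 0.35 ± 1.282 × 0.24 = [0.0424, 0.6576].
Exponentiate: [e^0.0424, e^0.6576] = [1.043, 1.930].

[1.043, 1.930]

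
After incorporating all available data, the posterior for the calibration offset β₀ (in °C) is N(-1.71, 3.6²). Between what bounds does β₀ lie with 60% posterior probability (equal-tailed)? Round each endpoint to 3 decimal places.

[-4.740, 1.320]

The posterior is symmetric, so the 60% equal-tailed interval is β₀ = -1.71 ± z·3.6 with z = 0.842.
Half-width: 0.842 × 3.6 = 3.030.
-1.71 − 3.030 = -4.740; -1.71 + 3.030 = 1.320.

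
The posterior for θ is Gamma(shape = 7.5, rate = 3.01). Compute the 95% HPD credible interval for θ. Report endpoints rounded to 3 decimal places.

The posterior is unimodal and skewed, so the HPD interval has equal density at both endpoints and is the shortest 95% interval.
Solving f(0.883) = f(4.302) with F(4.302) − F(0.883) = 0.95 gives [0.883, 4.302].
For comparison, the equal-tailed interval is [1.040, 4.566]; the HPD is narrower and shifted toward the mode.

[0.883, 4.302]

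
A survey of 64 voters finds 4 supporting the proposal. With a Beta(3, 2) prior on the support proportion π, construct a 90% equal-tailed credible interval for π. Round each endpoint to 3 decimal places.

[0.049, 0.167]

Posterior: Beta(3+4, 2+60) = Beta(7, 62).
Equal-tailed 90% interval: the 0.05 and 0.95 quantiles of Beta(7, 62).
Posterior mean ≈ 0.101, SD ≈ 0.036; a Normal approximation gives roughly [0.042, 0.161].
Exact: F⁻¹(0.05) = 0.049; F⁻¹(0.95) = 0.167.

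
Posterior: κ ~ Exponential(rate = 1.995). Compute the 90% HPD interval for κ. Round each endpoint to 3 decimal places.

[0.000, 1.154]

The exponential density is strictly decreasing on [0, ∞), so the HPD interval is anchored at 0: [0, q] with P(κ ≤ q) = 0.90.
q = −ln(1 − 0.90) / 1.995 = 2.3026 / 1.995 = 1.154.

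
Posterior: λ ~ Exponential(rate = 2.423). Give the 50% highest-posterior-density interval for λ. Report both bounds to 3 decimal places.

[0.000, 0.286]

The exponential density is strictly decreasing on [0, ∞), so the HPD interval is anchored at 0: [0, q] with P(λ ≤ q) = 0.50.
q = −ln(1 − 0.50) / 2.423 = 0.6931 / 2.423 = 0.286.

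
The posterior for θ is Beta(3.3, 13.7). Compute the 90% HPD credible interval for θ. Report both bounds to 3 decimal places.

[0.045, 0.336]

The posterior is unimodal and skewed, so the HPD interval has equal density at both endpoints and is the shortest 90% interval.
Solving f(0.045) = f(0.336) with F(0.336) − F(0.045) = 0.90 gives [0.045, 0.336].
For comparison, the equal-tailed interval is [0.064, 0.366]; the HPD is narrower and shifted toward the mode.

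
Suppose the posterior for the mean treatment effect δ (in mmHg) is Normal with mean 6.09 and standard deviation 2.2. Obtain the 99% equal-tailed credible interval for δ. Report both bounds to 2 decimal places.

[0.42, 11.76]

The posterior is symmetric, so the 99% equal-tailed interval is δ = 6.09 ± z·2.2 with z = 2.576.
Half-width: 2.576 × 2.2 = 5.67.
6.09 − 5.67 = 0.42; 6.09 + 5.67 = 11.76.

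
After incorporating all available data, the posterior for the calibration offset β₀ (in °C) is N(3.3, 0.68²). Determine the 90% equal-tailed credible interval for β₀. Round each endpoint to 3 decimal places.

The posterior is symmetric, so the 90% equal-tailed interval is β₀ = 3.3 ± z·0.68 with z = 1.645.
Half-width: 1.645 × 0.68 = 1.119.
3.3 − 1.119 = 2.181; 3.3 + 1.119 = 4.419.

[2.181, 4.419]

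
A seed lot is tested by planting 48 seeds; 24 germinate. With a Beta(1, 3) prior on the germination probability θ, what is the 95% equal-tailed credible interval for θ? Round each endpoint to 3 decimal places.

[0.348, 0.615]

Posterior: Beta(1+24, 3+24) = Beta(25, 27).
Equal-tailed 95% interval: the 0.025 and 0.975 quantiles of Beta(25, 27).
Posterior mean ≈ 0.481, SD ≈ 0.069; a Normal approximation gives roughly [0.346, 0.615].
Exact: F⁻¹(0.025) = 0.348; F⁻¹(0.975) = 0.615.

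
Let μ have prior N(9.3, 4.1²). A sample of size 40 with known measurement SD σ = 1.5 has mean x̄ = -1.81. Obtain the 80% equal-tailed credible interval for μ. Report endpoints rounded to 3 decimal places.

[-2.076, -1.470]

Posterior precision = 1/4.1² + 40/1.5² = 0.0595 + 17.7778 = 17.8373, so posterior SD = 0.2368.
Posterior mean = (9.3/4.1² + 40·-1.81/1.5²) / 17.8373 = -1.7729.
Interval: -1.7729 ± 1.282 × 0.2368 → [-2.076, -1.470].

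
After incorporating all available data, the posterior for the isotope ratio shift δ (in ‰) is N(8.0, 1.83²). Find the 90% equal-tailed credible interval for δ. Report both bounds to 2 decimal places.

[4.99, 11.01]

The posterior is symmetric, so the 90% equal-tailed interval is δ = 8.0 ± z·1.83 with z = 1.645.
Half-width: 1.645 × 1.83 = 3.01.
8.0 − 3.01 = 4.99; 8.0 + 3.01 = 11.01.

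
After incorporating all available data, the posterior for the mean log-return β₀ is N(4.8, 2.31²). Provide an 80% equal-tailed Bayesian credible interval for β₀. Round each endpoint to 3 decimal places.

[1.840, 7.760]

The posterior is symmetric, so the 80% equal-tailed interval is β₀ = 4.8 ± z·2.31 with z = 1.282.
Half-width: 1.282 × 2.31 = 2.960.
4.8 − 2.960 = 1.840; 4.8 + 2.960 = 7.760.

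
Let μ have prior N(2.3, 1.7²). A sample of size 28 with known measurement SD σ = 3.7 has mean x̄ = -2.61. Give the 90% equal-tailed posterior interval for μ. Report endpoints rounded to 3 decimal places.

[-2.963, -0.836]

Posterior precision = 1/1.7² + 28/3.7² = 0.3460 + 2.0453 = 2.3913, so posterior SD = 0.6467.
Posterior mean = (2.3/1.7² + 28·-2.61/3.7²) / 2.3913 = -1.8995.
Interval: -1.8995 ± 1.645 × 0.6467 → [-2.963, -0.836].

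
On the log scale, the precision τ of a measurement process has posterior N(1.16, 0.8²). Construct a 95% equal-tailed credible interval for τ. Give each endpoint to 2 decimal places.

[0.66, 15.30]

On the log scale the 95% interval is 1.16 ± 1.960 × 0.8 = [-0.4080, 2.7280].
Exponentiate: [e^-0.4080, e^2.7280] = [0.66, 15.30].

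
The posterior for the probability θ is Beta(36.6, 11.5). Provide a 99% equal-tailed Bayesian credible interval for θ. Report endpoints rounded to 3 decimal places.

Posterior: Beta(36.6, 11.5).
Equal-tailed 99% interval: the 0.005 and 0.995 quantiles of Beta(36.6, 11.5).
Posterior mean ≈ 0.761, SD ≈ 0.061; a Normal approximation gives roughly [0.604, 0.918].
Exact: F⁻¹(0.005) = 0.587; F⁻¹(0.995) = 0.895.

[0.587, 0.895]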